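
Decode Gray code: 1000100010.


Gray code: 1000100010
MSB stays the same: 1
Each subsequent bit = prev_binary XOR current_gray:
  B[1] = 1 XOR 0 = 1
  B[2] = 1 XOR 0 = 1
  B[3] = 1 XOR 0 = 1
  B[4] = 1 XOR 1 = 0
  B[5] = 0 XOR 0 = 0
  B[6] = 0 XOR 0 = 0
  B[7] = 0 XOR 0 = 0
  B[8] = 0 XOR 1 = 1
  B[9] = 1 XOR 0 = 1
= 1111000011 (963 decimal)


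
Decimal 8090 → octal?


Divide by 8 repeatedly:
8090 ÷ 8 = 1011 remainder 2
1011 ÷ 8 = 126 remainder 3
126 ÷ 8 = 15 remainder 6
15 ÷ 8 = 1 remainder 7
1 ÷ 8 = 0 remainder 1
Reading remainders bottom-up:
= 0o17632


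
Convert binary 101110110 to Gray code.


Binary: 101110110
Gray code: G = B XOR (B >> 1)
B >> 1 = 010111011
101110110 XOR 010111011:
  1 XOR 0 = 1
  0 XOR 1 = 1
  1 XOR 0 = 1
  1 XOR 1 = 0
  1 XOR 1 = 0
  0 XOR 1 = 1
  1 XOR 0 = 1
  1 XOR 1 = 0
  0 XOR 1 = 1
= 111001101


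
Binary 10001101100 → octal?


Group into 3-bit groups: 010001101100
  010 = 2
  001 = 1
  101 = 5
  100 = 4
= 0o2154


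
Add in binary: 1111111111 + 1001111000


Align and add column by column (LSB to MSB, carry propagating):
  01111111111
+ 01001111000
  -----------
  col 0: 1 + 0 + 0 (carry in) = 1 → bit 1, carry out 0
  col 1: 1 + 0 + 0 (carry in) = 1 → bit 1, carry out 0
  col 2: 1 + 0 + 0 (carry in) = 1 → bit 1, carry out 0
  col 3: 1 + 1 + 0 (carry in) = 2 → bit 0, carry out 1
  col 4: 1 + 1 + 1 (carry in) = 3 → bit 1, carry out 1
  col 5: 1 + 1 + 1 (carry in) = 3 → bit 1, carry out 1
  col 6: 1 + 1 + 1 (carry in) = 3 → bit 1, carry out 1
  col 7: 1 + 0 + 1 (carry in) = 2 → bit 0, carry out 1
  col 8: 1 + 0 + 1 (carry in) = 2 → bit 0, carry out 1
  col 9: 1 + 1 + 1 (carry in) = 3 → bit 1, carry out 1
  col 10: 0 + 0 + 1 (carry in) = 1 → bit 1, carry out 0
Reading bits MSB→LSB: 11001110111
Strip leading zeros: 11001110111
= 11001110111


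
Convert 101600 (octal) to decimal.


Positional values:
Position 0: 0 × 8^0 = 0
Position 1: 0 × 8^1 = 0
Position 2: 6 × 8^2 = 384
Position 3: 1 × 8^3 = 512
Position 4: 0 × 8^4 = 0
Position 5: 1 × 8^5 = 32768
Sum = 0 + 0 + 384 + 512 + 0 + 32768
= 33664


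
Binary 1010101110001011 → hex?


Group into 4-bit nibbles: 1010101110001011
  1010 = A
  1011 = B
  1000 = 8
  1011 = B
= 0xAB8B


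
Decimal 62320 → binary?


Divide by 2 repeatedly:
62320 ÷ 2 = 31160 remainder 0
31160 ÷ 2 = 15580 remainder 0
15580 ÷ 2 = 7790 remainder 0
7790 ÷ 2 = 3895 remainder 0
3895 ÷ 2 = 1947 remainder 1
1947 ÷ 2 = 973 remainder 1
973 ÷ 2 = 486 remainder 1
486 ÷ 2 = 243 remainder 0
243 ÷ 2 = 121 remainder 1
121 ÷ 2 = 60 remainder 1
60 ÷ 2 = 30 remainder 0
30 ÷ 2 = 15 remainder 0
15 ÷ 2 = 7 remainder 1
7 ÷ 2 = 3 remainder 1
3 ÷ 2 = 1 remainder 1
1 ÷ 2 = 0 remainder 1
Reading remainders bottom-up:
= 1111001101110000


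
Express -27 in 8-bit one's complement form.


Original: 00011011
Invert all bits:
  bit 0: 0 → 1
  bit 1: 0 → 1
  bit 2: 0 → 1
  bit 3: 1 → 0
  bit 4: 1 → 0
  bit 5: 0 → 1
  bit 6: 1 → 0
  bit 7: 1 → 0
= 11100100


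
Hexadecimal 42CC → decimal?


Positional values:
Position 0: C × 16^0 = 12 × 1 = 12
Position 1: C × 16^1 = 12 × 16 = 192
Position 2: 2 × 16^2 = 2 × 256 = 512
Position 3: 4 × 16^3 = 4 × 4096 = 16384
Sum = 12 + 192 + 512 + 16384
= 17100


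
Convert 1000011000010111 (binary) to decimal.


Positional values:
Bit 0: 1 × 2^0 = 1
Bit 1: 1 × 2^1 = 2
Bit 2: 1 × 2^2 = 4
Bit 4: 1 × 2^4 = 16
Bit 9: 1 × 2^9 = 512
Bit 10: 1 × 2^10 = 1024
Bit 15: 1 × 2^15 = 32768
Sum = 1 + 2 + 4 + 16 + 512 + 1024 + 32768
= 34327


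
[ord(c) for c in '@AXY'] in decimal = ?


String: '@AXY'  (4 characters)
Per-character ASCII lookup:
  '@': special character: '@' = 64
  'A': uppercase starts at 65: 'A' = 65 + 0 = 65
  'X': uppercase starts at 65: 'X' = 65 + 23 = 88
  'Y': uppercase starts at 65: 'Y' = 65 + 24 = 89
= 64 65 88 89


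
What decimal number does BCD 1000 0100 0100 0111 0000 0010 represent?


Each 4-bit group → digit:
  1000 → 8
  0100 → 4
  0100 → 4
  0111 → 7
  0000 → 0
  0010 → 2
= 844702


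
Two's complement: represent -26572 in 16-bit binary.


Original: 0110011111001100
Step 1 - Invert all bits: 1001100000110011
Step 2 - Add 1: 1001100000110011 + 1
= 1001100000110100 (represents -26572)


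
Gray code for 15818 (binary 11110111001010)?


Binary: 11110111001010
Gray code: G = B XOR (B >> 1)
B >> 1 = 01111011100101
11110111001010 XOR 01111011100101:
  1 XOR 0 = 1
  1 XOR 1 = 0
  1 XOR 1 = 0
  1 XOR 1 = 0
  0 XOR 1 = 1
  1 XOR 0 = 1
  1 XOR 1 = 0
  1 XOR 1 = 0
  0 XOR 1 = 1
  0 XOR 0 = 0
  1 XOR 0 = 1
  0 XOR 1 = 1
  1 XOR 0 = 1
  0 XOR 1 = 1
= 10001100101111


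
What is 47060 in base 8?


Divide by 8 repeatedly:
47060 ÷ 8 = 5882 remainder 4
5882 ÷ 8 = 735 remainder 2
735 ÷ 8 = 91 remainder 7
91 ÷ 8 = 11 remainder 3
11 ÷ 8 = 1 remainder 3
1 ÷ 8 = 0 remainder 1
Reading remainders bottom-up:
= 0o133724


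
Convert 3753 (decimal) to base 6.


Divide by 6 repeatedly:
3753 ÷ 6 = 625 remainder 3
625 ÷ 6 = 104 remainder 1
104 ÷ 6 = 17 remainder 2
17 ÷ 6 = 2 remainder 5
2 ÷ 6 = 0 remainder 2
Reading remainders bottom-up:
= 25213


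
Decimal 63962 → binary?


Divide by 2 repeatedly:
63962 ÷ 2 = 31981 remainder 0
31981 ÷ 2 = 15990 remainder 1
15990 ÷ 2 = 7995 remainder 0
7995 ÷ 2 = 3997 remainder 1
3997 ÷ 2 = 1998 remainder 1
1998 ÷ 2 = 999 remainder 0
999 ÷ 2 = 499 remainder 1
499 ÷ 2 = 249 remainder 1
249 ÷ 2 = 124 remainder 1
124 ÷ 2 = 62 remainder 0
62 ÷ 2 = 31 remainder 0
31 ÷ 2 = 15 remainder 1
15 ÷ 2 = 7 remainder 1
7 ÷ 2 = 3 remainder 1
3 ÷ 2 = 1 remainder 1
1 ÷ 2 = 0 remainder 1
Reading remainders bottom-up:
= 1111100111011010


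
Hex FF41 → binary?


Each hex digit → 4 binary bits:
  F = 1111
  F = 1111
  4 = 0100
  1 = 0001
Concatenate: 1111 1111 0100 0001
= 1111111101000001


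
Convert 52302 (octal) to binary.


Each octal digit → 3 binary bits:
  5 = 101
  2 = 010
  3 = 011
  0 = 000
  2 = 010
Concatenate: 101 010 011 000 010
= 101010011000010


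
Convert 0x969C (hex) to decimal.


Positional values:
Position 0: C × 16^0 = 12 × 1 = 12
Position 1: 9 × 16^1 = 9 × 16 = 144
Position 2: 6 × 16^2 = 6 × 256 = 1536
Position 3: 9 × 16^3 = 9 × 4096 = 36864
Sum = 12 + 144 + 1536 + 36864
= 38556


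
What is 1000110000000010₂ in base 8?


Group into 3-bit groups: 001000110000000010
  001 = 1
  000 = 0
  110 = 6
  000 = 0
  000 = 0
  010 = 2
= 0o106002


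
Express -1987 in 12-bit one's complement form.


Original: 011111000011
Invert all bits:
  bit 0: 0 → 1
  bit 1: 1 → 0
  bit 2: 1 → 0
  bit 3: 1 → 0
  bit 4: 1 → 0
  bit 5: 1 → 0
  bit 6: 0 → 1
  bit 7: 0 → 1
  bit 8: 0 → 1
  bit 9: 0 → 1
  bit 10: 1 → 0
  bit 11: 1 → 0
= 100000111100


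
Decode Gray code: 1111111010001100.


Gray code: 1111111010001100
MSB stays the same: 1
Each subsequent bit = prev_binary XOR current_gray:
  B[1] = 1 XOR 1 = 0
  B[2] = 0 XOR 1 = 1
  B[3] = 1 XOR 1 = 0
  B[4] = 0 XOR 1 = 1
  B[5] = 1 XOR 1 = 0
  B[6] = 0 XOR 1 = 1
  B[7] = 1 XOR 0 = 1
  B[8] = 1 XOR 1 = 0
  B[9] = 0 XOR 0 = 0
  B[10] = 0 XOR 0 = 0
  B[11] = 0 XOR 0 = 0
  B[12] = 0 XOR 1 = 1
  B[13] = 1 XOR 1 = 0
  B[14] = 0 XOR 0 = 0
  B[15] = 0 XOR 0 = 0
= 1010101100001000 (43784 decimal)


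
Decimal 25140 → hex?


Divide by 16 repeatedly:
25140 ÷ 16 = 1571 remainder 4 (4)
1571 ÷ 16 = 98 remainder 3 (3)
98 ÷ 16 = 6 remainder 2 (2)
6 ÷ 16 = 0 remainder 6 (6)
Reading remainders bottom-up:
= 0x6234


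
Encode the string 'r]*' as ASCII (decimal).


String: 'r]*'  (3 characters)
Per-character ASCII lookup:
  'r': lowercase starts at 97: 'r' = 97 + 17 = 114
  ']': special character: ']' = 93
  '*': special character: '*' = 42
= 114 93 42


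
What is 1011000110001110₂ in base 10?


Positional values:
Bit 1: 1 × 2^1 = 2
Bit 2: 1 × 2^2 = 4
Bit 3: 1 × 2^3 = 8
Bit 7: 1 × 2^7 = 128
Bit 8: 1 × 2^8 = 256
Bit 12: 1 × 2^12 = 4096
Bit 13: 1 × 2^13 = 8192
Bit 15: 1 × 2^15 = 32768
Sum = 2 + 4 + 8 + 128 + 256 + 4096 + 8192 + 32768
= 45454


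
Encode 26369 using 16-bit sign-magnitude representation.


Sign bit: 0 (positive)
Magnitude: 26369 = 110011100000001
= 0110011100000001


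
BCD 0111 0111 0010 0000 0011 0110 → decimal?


Each 4-bit group → digit:
  0111 → 7
  0111 → 7
  0010 → 2
  0000 → 0
  0011 → 3
  0110 → 6
= 772036


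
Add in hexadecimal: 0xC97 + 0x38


Align and add column by column (LSB to MSB, each column mod 16 with carry):
  0C97
+ 0038
  ----
  col 0: 7(7) + 8(8) + 0 (carry in) = 15 → F(15), carry out 0
  col 1: 9(9) + 3(3) + 0 (carry in) = 12 → C(12), carry out 0
  col 2: C(12) + 0(0) + 0 (carry in) = 12 → C(12), carry out 0
  col 3: 0(0) + 0(0) + 0 (carry in) = 0 → 0(0), carry out 0
Reading digits MSB→LSB: 0CCF
Strip leading zeros: CCF
= 0xCCF


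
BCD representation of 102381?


Each digit → 4-bit binary:
  1 → 0001
  0 → 0000
  2 → 0010
  3 → 0011
  8 → 1000
  1 → 0001
= 0001 0000 0010 0011 1000 0001


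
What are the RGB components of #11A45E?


Hex: #11A45E
R = 11₁₆ = 17
G = A4₁₆ = 164
B = 5E₁₆ = 94
= RGB(17, 164, 94)


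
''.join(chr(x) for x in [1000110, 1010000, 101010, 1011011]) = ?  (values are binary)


Codes (binary): 1000110 1010000 101010 1011011
Per-code ASCII lookup:
  1000110 = 70  (range 65-90: uppercase, 70 - 65 = 5) → 'F'
  1010000 = 80  (range 65-90: uppercase, 80 - 65 = 15) → 'P'
  101010 = 42  (special character) → '*'
  1011011 = 91  (special character) → '['
= 'FP*['


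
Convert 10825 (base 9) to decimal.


Positional values (base 9):
  5 × 9^0 = 5 × 1 = 5
  2 × 9^1 = 2 × 9 = 18
  8 × 9^2 = 8 × 81 = 648
  0 × 9^3 = 0 × 729 = 0
  1 × 9^4 = 1 × 6561 = 6561
Sum = 5 + 18 + 648 + 0 + 6561
= 7232


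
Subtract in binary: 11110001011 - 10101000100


Align and subtract column by column (LSB to MSB, borrowing when needed):
  11110001011
- 10101000100
  -----------
  col 0: (1 - 0 borrow-in) - 0 → 1 - 0 = 1, borrow out 0
  col 1: (1 - 0 borrow-in) - 0 → 1 - 0 = 1, borrow out 0
  col 2: (0 - 0 borrow-in) - 1 → borrow from next column: (0+2) - 1 = 1, borrow out 1
  col 3: (1 - 1 borrow-in) - 0 → 0 - 0 = 0, borrow out 0
  col 4: (0 - 0 borrow-in) - 0 → 0 - 0 = 0, borrow out 0
  col 5: (0 - 0 borrow-in) - 0 → 0 - 0 = 0, borrow out 0
  col 6: (0 - 0 borrow-in) - 1 → borrow from next column: (0+2) - 1 = 1, borrow out 1
  col 7: (1 - 1 borrow-in) - 0 → 0 - 0 = 0, borrow out 0
  col 8: (1 - 0 borrow-in) - 1 → 1 - 1 = 0, borrow out 0
  col 9: (1 - 0 borrow-in) - 0 → 1 - 0 = 1, borrow out 0
  col 10: (1 - 0 borrow-in) - 1 → 1 - 1 = 0, borrow out 0
Reading bits MSB→LSB: 01001000111
Strip leading zeros: 1001000111
= 1001000111


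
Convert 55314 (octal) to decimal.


Positional values:
Position 0: 4 × 8^0 = 4
Position 1: 1 × 8^1 = 8
Position 2: 3 × 8^2 = 192
Position 3: 5 × 8^3 = 2560
Position 4: 5 × 8^4 = 20480
Sum = 4 + 8 + 192 + 2560 + 20480
= 23244


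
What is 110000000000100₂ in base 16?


Group into 4-bit nibbles: 0110000000000100
  0110 = 6
  0000 = 0
  0000 = 0
  0100 = 4
= 0x6004


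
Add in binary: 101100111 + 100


Align and add column by column (LSB to MSB, carry propagating):
  0101100111
+ 0000000100
  ----------
  col 0: 1 + 0 + 0 (carry in) = 1 → bit 1, carry out 0
  col 1: 1 + 0 + 0 (carry in) = 1 → bit 1, carry out 0
  col 2: 1 + 1 + 0 (carry in) = 2 → bit 0, carry out 1
  col 3: 0 + 0 + 1 (carry in) = 1 → bit 1, carry out 0
  col 4: 0 + 0 + 0 (carry in) = 0 → bit 0, carry out 0
  col 5: 1 + 0 + 0 (carry in) = 1 → bit 1, carry out 0
  col 6: 1 + 0 + 0 (carry in) = 1 → bit 1, carry out 0
  col 7: 0 + 0 + 0 (carry in) = 0 → bit 0, carry out 0
  col 8: 1 + 0 + 0 (carry in) = 1 → bit 1, carry out 0
  col 9: 0 + 0 + 0 (carry in) = 0 → bit 0, carry out 0
Reading bits MSB→LSB: 0101101011
Strip leading zeros: 101101011
= 101101011


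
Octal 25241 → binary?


Each octal digit → 3 binary bits:
  2 = 010
  5 = 101
  2 = 010
  4 = 100
  1 = 001
Concatenate: 010 101 010 100 001
= 010101010100001


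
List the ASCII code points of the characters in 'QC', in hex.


String: 'QC'  (2 characters)
Per-character ASCII lookup:
  'Q': uppercase starts at 65: 'Q' = 65 + 16 = 81 → 0x51
  'C': uppercase starts at 65: 'C' = 65 + 2 = 67 → 0x43
= 0x51 0x43


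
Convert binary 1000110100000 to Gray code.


Binary: 1000110100000
Gray code: G = B XOR (B >> 1)
B >> 1 = 0100011010000
1000110100000 XOR 0100011010000:
  1 XOR 0 = 1
  0 XOR 1 = 1
  0 XOR 0 = 0
  0 XOR 0 = 0
  1 XOR 0 = 1
  1 XOR 1 = 0
  0 XOR 1 = 1
  1 XOR 0 = 1
  0 XOR 1 = 1
  0 XOR 0 = 0
  0 XOR 0 = 0
  0 XOR 0 = 0
  0 XOR 0 = 0
= 1100101110000


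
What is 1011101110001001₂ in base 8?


Group into 3-bit groups: 001011101110001001
  001 = 1
  011 = 3
  101 = 5
  110 = 6
  001 = 1
  001 = 1
= 0o135611


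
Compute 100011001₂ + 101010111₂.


Align and add column by column (LSB to MSB, carry propagating):
  0100011001
+ 0101010111
  ----------
  col 0: 1 + 1 + 0 (carry in) = 2 → bit 0, carry out 1
  col 1: 0 + 1 + 1 (carry in) = 2 → bit 0, carry out 1
  col 2: 0 + 1 + 1 (carry in) = 2 → bit 0, carry out 1
  col 3: 1 + 0 + 1 (carry in) = 2 → bit 0, carry out 1
  col 4: 1 + 1 + 1 (carry in) = 3 → bit 1, carry out 1
  col 5: 0 + 0 + 1 (carry in) = 1 → bit 1, carry out 0
  col 6: 0 + 1 + 0 (carry in) = 1 → bit 1, carry out 0
  col 7: 0 + 0 + 0 (carry in) = 0 → bit 0, carry out 0
  col 8: 1 + 1 + 0 (carry in) = 2 → bit 0, carry out 1
  col 9: 0 + 0 + 1 (carry in) = 1 → bit 1, carry out 0
Reading bits MSB→LSB: 1001110000
Strip leading zeros: 1001110000
= 1001110000


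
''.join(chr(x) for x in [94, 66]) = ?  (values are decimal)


Codes (decimal): 94 66
Per-code ASCII lookup:
  94  (special character) → '^'
  66  (range 65-90: uppercase, 66 - 65 = 1) → 'B'
= '^B'


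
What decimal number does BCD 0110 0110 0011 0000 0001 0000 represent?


Each 4-bit group → digit:
  0110 → 6
  0110 → 6
  0011 → 3
  0000 → 0
  0001 → 1
  0000 → 0
= 663010


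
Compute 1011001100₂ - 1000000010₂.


Align and subtract column by column (LSB to MSB, borrowing when needed):
  1011001100
- 1000000010
  ----------
  col 0: (0 - 0 borrow-in) - 0 → 0 - 0 = 0, borrow out 0
  col 1: (0 - 0 borrow-in) - 1 → borrow from next column: (0+2) - 1 = 1, borrow out 1
  col 2: (1 - 1 borrow-in) - 0 → 0 - 0 = 0, borrow out 0
  col 3: (1 - 0 borrow-in) - 0 → 1 - 0 = 1, borrow out 0
  col 4: (0 - 0 borrow-in) - 0 → 0 - 0 = 0, borrow out 0
  col 5: (0 - 0 borrow-in) - 0 → 0 - 0 = 0, borrow out 0
  col 6: (1 - 0 borrow-in) - 0 → 1 - 0 = 1, borrow out 0
  col 7: (1 - 0 borrow-in) - 0 → 1 - 0 = 1, borrow out 0
  col 8: (0 - 0 borrow-in) - 0 → 0 - 0 = 0, borrow out 0
  col 9: (1 - 0 borrow-in) - 1 → 1 - 1 = 0, borrow out 0
Reading bits MSB→LSB: 0011001010
Strip leading zeros: 11001010
= 11001010


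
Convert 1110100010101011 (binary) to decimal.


Positional values:
Bit 0: 1 × 2^0 = 1
Bit 1: 1 × 2^1 = 2
Bit 3: 1 × 2^3 = 8
Bit 5: 1 × 2^5 = 32
Bit 7: 1 × 2^7 = 128
Bit 11: 1 × 2^11 = 2048
Bit 13: 1 × 2^13 = 8192
Bit 14: 1 × 2^14 = 16384
Bit 15: 1 × 2^15 = 32768
Sum = 1 + 2 + 8 + 32 + 128 + 2048 + 8192 + 16384 + 32768
= 59563


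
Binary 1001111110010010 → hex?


Group into 4-bit nibbles: 1001111110010010
  1001 = 9
  1111 = F
  1001 = 9
  0010 = 2
= 0x9F92


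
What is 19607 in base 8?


Divide by 8 repeatedly:
19607 ÷ 8 = 2450 remainder 7
2450 ÷ 8 = 306 remainder 2
306 ÷ 8 = 38 remainder 2
38 ÷ 8 = 4 remainder 6
4 ÷ 8 = 0 remainder 4
Reading remainders bottom-up:
= 0o46227


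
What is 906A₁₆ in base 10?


Positional values:
Position 0: A × 16^0 = 10 × 1 = 10
Position 1: 6 × 16^1 = 6 × 16 = 96
Position 2: 0 × 16^2 = 0 × 256 = 0
Position 3: 9 × 16^3 = 9 × 4096 = 36864
Sum = 10 + 96 + 0 + 36864
= 36970


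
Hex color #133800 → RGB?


Hex: #133800
R = 13₁₆ = 19
G = 38₁₆ = 56
B = 00₁₆ = 0
= RGB(19, 56, 0)


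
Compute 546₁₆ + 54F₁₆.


Align and add column by column (LSB to MSB, each column mod 16 with carry):
  0546
+ 054F
  ----
  col 0: 6(6) + F(15) + 0 (carry in) = 21 → 5(5), carry out 1
  col 1: 4(4) + 4(4) + 1 (carry in) = 9 → 9(9), carry out 0
  col 2: 5(5) + 5(5) + 0 (carry in) = 10 → A(10), carry out 0
  col 3: 0(0) + 0(0) + 0 (carry in) = 0 → 0(0), carry out 0
Reading digits MSB→LSB: 0A95
Strip leading zeros: A95
= 0xA95


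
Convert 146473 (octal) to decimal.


Positional values:
Position 0: 3 × 8^0 = 3
Position 1: 7 × 8^1 = 56
Position 2: 4 × 8^2 = 256
Position 3: 6 × 8^3 = 3072
Position 4: 4 × 8^4 = 16384
Position 5: 1 × 8^5 = 32768
Sum = 3 + 56 + 256 + 3072 + 16384 + 32768
= 52539


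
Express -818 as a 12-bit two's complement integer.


Original: 001100110010
Step 1 - Invert all bits: 110011001101
Step 2 - Add 1: 110011001101 + 1
= 110011001110 (represents -818)


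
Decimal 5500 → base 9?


Divide by 9 repeatedly:
5500 ÷ 9 = 611 remainder 1
611 ÷ 9 = 67 remainder 8
67 ÷ 9 = 7 remainder 4
7 ÷ 9 = 0 remainder 7
Reading remainders bottom-up:
= 7481


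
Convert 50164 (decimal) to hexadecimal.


Divide by 16 repeatedly:
50164 ÷ 16 = 3135 remainder 4 (4)
3135 ÷ 16 = 195 remainder 15 (F)
195 ÷ 16 = 12 remainder 3 (3)
12 ÷ 16 = 0 remainder 12 (C)
Reading remainders bottom-up:
= 0xC3F4


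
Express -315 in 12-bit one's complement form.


Original: 000100111011
Invert all bits:
  bit 0: 0 → 1
  bit 1: 0 → 1
  bit 2: 0 → 1
  bit 3: 1 → 0
  bit 4: 0 → 1
  bit 5: 0 → 1
  bit 6: 1 → 0
  bit 7: 1 → 0
  bit 8: 1 → 0
  bit 9: 0 → 1
  bit 10: 1 → 0
  bit 11: 1 → 0
= 111011000100


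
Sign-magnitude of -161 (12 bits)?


Sign bit: 1 (negative)
Magnitude: 161 = 00010100001
= 100010100001


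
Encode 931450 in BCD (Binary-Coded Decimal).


Each digit → 4-bit binary:
  9 → 1001
  3 → 0011
  1 → 0001
  4 → 0100
  5 → 0101
  0 → 0000
= 1001 0011 0001 0100 0101 0000


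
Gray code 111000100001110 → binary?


Gray code: 111000100001110
MSB stays the same: 1
Each subsequent bit = prev_binary XOR current_gray:
  B[1] = 1 XOR 1 = 0
  B[2] = 0 XOR 1 = 1
  B[3] = 1 XOR 0 = 1
  B[4] = 1 XOR 0 = 1
  B[5] = 1 XOR 0 = 1
  B[6] = 1 XOR 1 = 0
  B[7] = 0 XOR 0 = 0
  B[8] = 0 XOR 0 = 0
  B[9] = 0 XOR 0 = 0
  B[10] = 0 XOR 0 = 0
  B[11] = 0 XOR 1 = 1
  B[12] = 1 XOR 1 = 0
  B[13] = 0 XOR 1 = 1
  B[14] = 1 XOR 0 = 1
= 101111000001011 (24075 decimal)


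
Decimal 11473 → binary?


Divide by 2 repeatedly:
11473 ÷ 2 = 5736 remainder 1
5736 ÷ 2 = 2868 remainder 0
2868 ÷ 2 = 1434 remainder 0
1434 ÷ 2 = 717 remainder 0
717 ÷ 2 = 358 remainder 1
358 ÷ 2 = 179 remainder 0
179 ÷ 2 = 89 remainder 1
89 ÷ 2 = 44 remainder 1
44 ÷ 2 = 22 remainder 0
22 ÷ 2 = 11 remainder 0
11 ÷ 2 = 5 remainder 1
5 ÷ 2 = 2 remainder 1
2 ÷ 2 = 1 remainder 0
1 ÷ 2 = 0 remainder 1
Reading remainders bottom-up:
= 10110011010001


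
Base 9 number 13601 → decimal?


Positional values (base 9):
  1 × 9^0 = 1 × 1 = 1
  0 × 9^1 = 0 × 9 = 0
  6 × 9^2 = 6 × 81 = 486
  3 × 9^3 = 3 × 729 = 2187
  1 × 9^4 = 1 × 6561 = 6561
Sum = 1 + 0 + 486 + 2187 + 6561
= 9235


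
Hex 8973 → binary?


Each hex digit → 4 binary bits:
  8 = 1000
  9 = 1001
  7 = 0111
  3 = 0011
Concatenate: 1000 1001 0111 0011
= 1000100101110011


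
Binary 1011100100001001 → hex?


Group into 4-bit nibbles: 1011100100001001
  1011 = B
  1001 = 9
  0000 = 0
  1001 = 9
= 0xB909


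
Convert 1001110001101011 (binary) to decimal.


Positional values:
Bit 0: 1 × 2^0 = 1
Bit 1: 1 × 2^1 = 2
Bit 3: 1 × 2^3 = 8
Bit 5: 1 × 2^5 = 32
Bit 6: 1 × 2^6 = 64
Bit 10: 1 × 2^10 = 1024
Bit 11: 1 × 2^11 = 2048
Bit 12: 1 × 2^12 = 4096
Bit 15: 1 × 2^15 = 32768
Sum = 1 + 2 + 8 + 32 + 64 + 1024 + 2048 + 4096 + 32768
= 40043


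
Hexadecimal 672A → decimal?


Positional values:
Position 0: A × 16^0 = 10 × 1 = 10
Position 1: 2 × 16^1 = 2 × 16 = 32
Position 2: 7 × 16^2 = 7 × 256 = 1792
Position 3: 6 × 16^3 = 6 × 4096 = 24576
Sum = 10 + 32 + 1792 + 24576
= 26410


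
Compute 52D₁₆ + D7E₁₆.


Align and add column by column (LSB to MSB, each column mod 16 with carry):
  052D
+ 0D7E
  ----
  col 0: D(13) + E(14) + 0 (carry in) = 27 → B(11), carry out 1
  col 1: 2(2) + 7(7) + 1 (carry in) = 10 → A(10), carry out 0
  col 2: 5(5) + D(13) + 0 (carry in) = 18 → 2(2), carry out 1
  col 3: 0(0) + 0(0) + 1 (carry in) = 1 → 1(1), carry out 0
Reading digits MSB→LSB: 12AB
Strip leading zeros: 12AB
= 0x12AB


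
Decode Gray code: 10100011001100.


Gray code: 10100011001100
MSB stays the same: 1
Each subsequent bit = prev_binary XOR current_gray:
  B[1] = 1 XOR 0 = 1
  B[2] = 1 XOR 1 = 0
  B[3] = 0 XOR 0 = 0
  B[4] = 0 XOR 0 = 0
  B[5] = 0 XOR 0 = 0
  B[6] = 0 XOR 1 = 1
  B[7] = 1 XOR 1 = 0
  B[8] = 0 XOR 0 = 0
  B[9] = 0 XOR 0 = 0
  B[10] = 0 XOR 1 = 1
  B[11] = 1 XOR 1 = 0
  B[12] = 0 XOR 0 = 0
  B[13] = 0 XOR 0 = 0
= 11000010001000 (12424 decimal)


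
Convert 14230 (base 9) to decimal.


Positional values (base 9):
  0 × 9^0 = 0 × 1 = 0
  3 × 9^1 = 3 × 9 = 27
  2 × 9^2 = 2 × 81 = 162
  4 × 9^3 = 4 × 729 = 2916
  1 × 9^4 = 1 × 6561 = 6561
Sum = 0 + 27 + 162 + 2916 + 6561
= 9666


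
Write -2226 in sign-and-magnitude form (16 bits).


Sign bit: 1 (negative)
Magnitude: 2226 = 000100010110010
= 1000100010110010


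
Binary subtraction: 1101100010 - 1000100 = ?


Align and subtract column by column (LSB to MSB, borrowing when needed):
  1101100010
- 0001000100
  ----------
  col 0: (0 - 0 borrow-in) - 0 → 0 - 0 = 0, borrow out 0
  col 1: (1 - 0 borrow-in) - 0 → 1 - 0 = 1, borrow out 0
  col 2: (0 - 0 borrow-in) - 1 → borrow from next column: (0+2) - 1 = 1, borrow out 1
  col 3: (0 - 1 borrow-in) - 0 → borrow from next column: (-1+2) - 0 = 1, borrow out 1
  col 4: (0 - 1 borrow-in) - 0 → borrow from next column: (-1+2) - 0 = 1, borrow out 1
  col 5: (1 - 1 borrow-in) - 0 → 0 - 0 = 0, borrow out 0
  col 6: (1 - 0 borrow-in) - 1 → 1 - 1 = 0, borrow out 0
  col 7: (0 - 0 borrow-in) - 0 → 0 - 0 = 0, borrow out 0
  col 8: (1 - 0 borrow-in) - 0 → 1 - 0 = 1, borrow out 0
  col 9: (1 - 0 borrow-in) - 0 → 1 - 0 = 1, borrow out 0
Reading bits MSB→LSB: 1100011110
Strip leading zeros: 1100011110
= 1100011110


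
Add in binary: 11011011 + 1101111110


Align and add column by column (LSB to MSB, carry propagating):
  00011011011
+ 01101111110
  -----------
  col 0: 1 + 0 + 0 (carry in) = 1 → bit 1, carry out 0
  col 1: 1 + 1 + 0 (carry in) = 2 → bit 0, carry out 1
  col 2: 0 + 1 + 1 (carry in) = 2 → bit 0, carry out 1
  col 3: 1 + 1 + 1 (carry in) = 3 → bit 1, carry out 1
  col 4: 1 + 1 + 1 (carry in) = 3 → bit 1, carry out 1
  col 5: 0 + 1 + 1 (carry in) = 2 → bit 0, carry out 1
  col 6: 1 + 1 + 1 (carry in) = 3 → bit 1, carry out 1
  col 7: 1 + 0 + 1 (carry in) = 2 → bit 0, carry out 1
  col 8: 0 + 1 + 1 (carry in) = 2 → bit 0, carry out 1
  col 9: 0 + 1 + 1 (carry in) = 2 → bit 0, carry out 1
  col 10: 0 + 0 + 1 (carry in) = 1 → bit 1, carry out 0
Reading bits MSB→LSB: 10001011001
Strip leading zeros: 10001011001
= 10001011001


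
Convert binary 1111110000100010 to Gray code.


Binary: 1111110000100010
Gray code: G = B XOR (B >> 1)
B >> 1 = 0111111000010001
1111110000100010 XOR 0111111000010001:
  1 XOR 0 = 1
  1 XOR 1 = 0
  1 XOR 1 = 0
  1 XOR 1 = 0
  1 XOR 1 = 0
  1 XOR 1 = 0
  0 XOR 1 = 1
  0 XOR 0 = 0
  0 XOR 0 = 0
  0 XOR 0 = 0
  1 XOR 0 = 1
  0 XOR 1 = 1
  0 XOR 0 = 0
  0 XOR 0 = 0
  1 XOR 0 = 1
  0 XOR 1 = 1
= 1000001000110011


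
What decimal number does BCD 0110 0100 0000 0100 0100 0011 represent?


Each 4-bit group → digit:
  0110 → 6
  0100 → 4
  0000 → 0
  0100 → 4
  0100 → 4
  0011 → 3
= 640443


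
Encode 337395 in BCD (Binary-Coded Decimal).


Each digit → 4-bit binary:
  3 → 0011
  3 → 0011
  7 → 0111
  3 → 0011
  9 → 1001
  5 → 0101
= 0011 0011 0111 0011 1001 0101


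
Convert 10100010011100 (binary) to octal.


Group into 3-bit groups: 010100010011100
  010 = 2
  100 = 4
  010 = 2
  011 = 3
  100 = 4
= 0o24234


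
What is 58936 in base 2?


Divide by 2 repeatedly:
58936 ÷ 2 = 29468 remainder 0
29468 ÷ 2 = 14734 remainder 0
14734 ÷ 2 = 7367 remainder 0
7367 ÷ 2 = 3683 remainder 1
3683 ÷ 2 = 1841 remainder 1
1841 ÷ 2 = 920 remainder 1
920 ÷ 2 = 460 remainder 0
460 ÷ 2 = 230 remainder 0
230 ÷ 2 = 115 remainder 0
115 ÷ 2 = 57 remainder 1
57 ÷ 2 = 28 remainder 1
28 ÷ 2 = 14 remainder 0
14 ÷ 2 = 7 remainder 0
7 ÷ 2 = 3 remainder 1
3 ÷ 2 = 1 remainder 1
1 ÷ 2 = 0 remainder 1
Reading remainders bottom-up:
= 1110011000111000


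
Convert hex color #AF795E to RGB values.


Hex: #AF795E
R = AF₁₆ = 175
G = 79₁₆ = 121
B = 5E₁₆ = 94
= RGB(175, 121, 94)


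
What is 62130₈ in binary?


Each octal digit → 3 binary bits:
  6 = 110
  2 = 010
  1 = 001
  3 = 011
  0 = 000
Concatenate: 110 010 001 011 000
= 110010001011000


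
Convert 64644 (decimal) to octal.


Divide by 8 repeatedly:
64644 ÷ 8 = 8080 remainder 4
8080 ÷ 8 = 1010 remainder 0
1010 ÷ 8 = 126 remainder 2
126 ÷ 8 = 15 remainder 6
15 ÷ 8 = 1 remainder 7
1 ÷ 8 = 0 remainder 1
Reading remainders bottom-up:
= 0o176204


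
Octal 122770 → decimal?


Positional values:
Position 0: 0 × 8^0 = 0
Position 1: 7 × 8^1 = 56
Position 2: 7 × 8^2 = 448
Position 3: 2 × 8^3 = 1024
Position 4: 2 × 8^4 = 8192
Position 5: 1 × 8^5 = 32768
Sum = 0 + 56 + 448 + 1024 + 8192 + 32768
= 42488


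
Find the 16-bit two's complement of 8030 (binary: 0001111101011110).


Original: 0001111101011110
Step 1 - Invert all bits: 1110000010100001
Step 2 - Add 1: 1110000010100001 + 1
= 1110000010100010 (represents -8030)


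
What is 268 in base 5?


Divide by 5 repeatedly:
268 ÷ 5 = 53 remainder 3
53 ÷ 5 = 10 remainder 3
10 ÷ 5 = 2 remainder 0
2 ÷ 5 = 0 remainder 2
Reading remainders bottom-up:
= 2033


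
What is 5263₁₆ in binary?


Each hex digit → 4 binary bits:
  5 = 0101
  2 = 0010
  6 = 0110
  3 = 0011
Concatenate: 0101 0010 0110 0011
= 0101001001100011


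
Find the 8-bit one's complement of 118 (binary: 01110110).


Original: 01110110
Invert all bits:
  bit 0: 0 → 1
  bit 1: 1 → 0
  bit 2: 1 → 0
  bit 3: 1 → 0
  bit 4: 0 → 1
  bit 5: 1 → 0
  bit 6: 1 → 0
  bit 7: 0 → 1
= 10001001


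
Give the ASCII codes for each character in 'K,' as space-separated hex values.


String: 'K,'  (2 characters)
Per-character ASCII lookup:
  'K': uppercase starts at 65: 'K' = 65 + 10 = 75 → 0x4B
  ',': special character: ',' = 44 → 0x2C
= 0x4B 0x2C


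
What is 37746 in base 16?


Divide by 16 repeatedly:
37746 ÷ 16 = 2359 remainder 2 (2)
2359 ÷ 16 = 147 remainder 7 (7)
147 ÷ 16 = 9 remainder 3 (3)
9 ÷ 16 = 0 remainder 9 (9)
Reading remainders bottom-up:
= 0x9372


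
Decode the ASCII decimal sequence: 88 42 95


Codes (decimal): 88 42 95
Per-code ASCII lookup:
  88  (range 65-90: uppercase, 88 - 65 = 23) → 'X'
  42  (special character) → '*'
  95  (special character) → '_'
= 'X*_'


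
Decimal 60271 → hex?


Divide by 16 repeatedly:
60271 ÷ 16 = 3766 remainder 15 (F)
3766 ÷ 16 = 235 remainder 6 (6)
235 ÷ 16 = 14 remainder 11 (B)
14 ÷ 16 = 0 remainder 14 (E)
Reading remainders bottom-up:
= 0xEB6F


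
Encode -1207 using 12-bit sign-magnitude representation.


Sign bit: 1 (negative)
Magnitude: 1207 = 10010110111
= 110010110111


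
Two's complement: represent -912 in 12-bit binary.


Original: 001110010000
Step 1 - Invert all bits: 110001101111
Step 2 - Add 1: 110001101111 + 1
= 110001110000 (represents -912)


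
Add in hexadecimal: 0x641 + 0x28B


Align and add column by column (LSB to MSB, each column mod 16 with carry):
  0641
+ 028B
  ----
  col 0: 1(1) + B(11) + 0 (carry in) = 12 → C(12), carry out 0
  col 1: 4(4) + 8(8) + 0 (carry in) = 12 → C(12), carry out 0
  col 2: 6(6) + 2(2) + 0 (carry in) = 8 → 8(8), carry out 0
  col 3: 0(0) + 0(0) + 0 (carry in) = 0 → 0(0), carry out 0
Reading digits MSB→LSB: 08CC
Strip leading zeros: 8CC
= 0x8CC


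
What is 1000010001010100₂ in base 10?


Positional values:
Bit 2: 1 × 2^2 = 4
Bit 4: 1 × 2^4 = 16
Bit 6: 1 × 2^6 = 64
Bit 10: 1 × 2^10 = 1024
Bit 15: 1 × 2^15 = 32768
Sum = 4 + 16 + 64 + 1024 + 32768
= 33876


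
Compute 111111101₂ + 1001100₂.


Align and add column by column (LSB to MSB, carry propagating):
  0111111101
+ 0001001100
  ----------
  col 0: 1 + 0 + 0 (carry in) = 1 → bit 1, carry out 0
  col 1: 0 + 0 + 0 (carry in) = 0 → bit 0, carry out 0
  col 2: 1 + 1 + 0 (carry in) = 2 → bit 0, carry out 1
  col 3: 1 + 1 + 1 (carry in) = 3 → bit 1, carry out 1
  col 4: 1 + 0 + 1 (carry in) = 2 → bit 0, carry out 1
  col 5: 1 + 0 + 1 (carry in) = 2 → bit 0, carry out 1
  col 6: 1 + 1 + 1 (carry in) = 3 → bit 1, carry out 1
  col 7: 1 + 0 + 1 (carry in) = 2 → bit 0, carry out 1
  col 8: 1 + 0 + 1 (carry in) = 2 → bit 0, carry out 1
  col 9: 0 + 0 + 1 (carry in) = 1 → bit 1, carry out 0
Reading bits MSB→LSB: 1001001001
Strip leading zeros: 1001001001
= 1001001001


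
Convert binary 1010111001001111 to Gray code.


Binary: 1010111001001111
Gray code: G = B XOR (B >> 1)
B >> 1 = 0101011100100111
1010111001001111 XOR 0101011100100111:
  1 XOR 0 = 1
  0 XOR 1 = 1
  1 XOR 0 = 1
  0 XOR 1 = 1
  1 XOR 0 = 1
  1 XOR 1 = 0
  1 XOR 1 = 0
  0 XOR 1 = 1
  0 XOR 0 = 0
  1 XOR 0 = 1
  0 XOR 1 = 1
  0 XOR 0 = 0
  1 XOR 0 = 1
  1 XOR 1 = 0
  1 XOR 1 = 0
  1 XOR 1 = 0
= 1111100101101000


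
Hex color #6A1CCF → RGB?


Hex: #6A1CCF
R = 6A₁₆ = 106
G = 1C₁₆ = 28
B = CF₁₆ = 207
= RGB(106, 28, 207)


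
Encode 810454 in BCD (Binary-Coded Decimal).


Each digit → 4-bit binary:
  8 → 1000
  1 → 0001
  0 → 0000
  4 → 0100
  5 → 0101
  4 → 0100
= 1000 0001 0000 0100 0101 0100


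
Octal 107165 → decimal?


Positional values:
Position 0: 5 × 8^0 = 5
Position 1: 6 × 8^1 = 48
Position 2: 1 × 8^2 = 64
Position 3: 7 × 8^3 = 3584
Position 4: 0 × 8^4 = 0
Position 5: 1 × 8^5 = 32768
Sum = 5 + 48 + 64 + 3584 + 0 + 32768
= 36469


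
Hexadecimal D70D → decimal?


Positional values:
Position 0: D × 16^0 = 13 × 1 = 13
Position 1: 0 × 16^1 = 0 × 16 = 0
Position 2: 7 × 16^2 = 7 × 256 = 1792
Position 3: D × 16^3 = 13 × 4096 = 53248
Sum = 13 + 0 + 1792 + 53248
= 55053


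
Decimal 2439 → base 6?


Divide by 6 repeatedly:
2439 ÷ 6 = 406 remainder 3
406 ÷ 6 = 67 remainder 4
67 ÷ 6 = 11 remainder 1
11 ÷ 6 = 1 remainder 5
1 ÷ 6 = 0 remainder 1
Reading remainders bottom-up:
= 15143


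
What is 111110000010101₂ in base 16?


Group into 4-bit nibbles: 0111110000010101
  0111 = 7
  1100 = C
  0001 = 1
  0101 = 5
= 0x7C15


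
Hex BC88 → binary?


Each hex digit → 4 binary bits:
  B = 1011
  C = 1100
  8 = 1000
  8 = 1000
Concatenate: 1011 1100 1000 1000
= 1011110010001000


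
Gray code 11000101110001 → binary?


Gray code: 11000101110001
MSB stays the same: 1
Each subsequent bit = prev_binary XOR current_gray:
  B[1] = 1 XOR 1 = 0
  B[2] = 0 XOR 0 = 0
  B[3] = 0 XOR 0 = 0
  B[4] = 0 XOR 0 = 0
  B[5] = 0 XOR 1 = 1
  B[6] = 1 XOR 0 = 1
  B[7] = 1 XOR 1 = 0
  B[8] = 0 XOR 1 = 1
  B[9] = 1 XOR 1 = 0
  B[10] = 0 XOR 0 = 0
  B[11] = 0 XOR 0 = 0
  B[12] = 0 XOR 0 = 0
  B[13] = 0 XOR 1 = 1
= 10000110100001 (8609 decimal)


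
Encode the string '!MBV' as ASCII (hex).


String: '!MBV'  (4 characters)
Per-character ASCII lookup:
  '!': special character: '!' = 33 → 0x21
  'M': uppercase starts at 65: 'M' = 65 + 12 = 77 → 0x4D
  'B': uppercase starts at 65: 'B' = 65 + 1 = 66 → 0x42
  'V': uppercase starts at 65: 'V' = 65 + 21 = 86 → 0x56
= 0x21 0x4D 0x42 0x56


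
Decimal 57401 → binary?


Divide by 2 repeatedly:
57401 ÷ 2 = 28700 remainder 1
28700 ÷ 2 = 14350 remainder 0
14350 ÷ 2 = 7175 remainder 0
7175 ÷ 2 = 3587 remainder 1
3587 ÷ 2 = 1793 remainder 1
1793 ÷ 2 = 896 remainder 1
896 ÷ 2 = 448 remainder 0
448 ÷ 2 = 224 remainder 0
224 ÷ 2 = 112 remainder 0
112 ÷ 2 = 56 remainder 0
56 ÷ 2 = 28 remainder 0
28 ÷ 2 = 14 remainder 0
14 ÷ 2 = 7 remainder 0
7 ÷ 2 = 3 remainder 1
3 ÷ 2 = 1 remainder 1
1 ÷ 2 = 0 remainder 1
Reading remainders bottom-up:
= 1110000000111001


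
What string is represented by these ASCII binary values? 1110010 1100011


Codes (binary): 1110010 1100011
Per-code ASCII lookup:
  1110010 = 114  (range 97-122: lowercase, 114 - 97 = 17) → 'r'
  1100011 = 99  (range 97-122: lowercase, 99 - 97 = 2) → 'c'
= 'rc'


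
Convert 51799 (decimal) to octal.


Divide by 8 repeatedly:
51799 ÷ 8 = 6474 remainder 7
6474 ÷ 8 = 809 remainder 2
809 ÷ 8 = 101 remainder 1
101 ÷ 8 = 12 remainder 5
12 ÷ 8 = 1 remainder 4
1 ÷ 8 = 0 remainder 1
Reading remainders bottom-up:
= 0o145127


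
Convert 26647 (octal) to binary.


Each octal digit → 3 binary bits:
  2 = 010
  6 = 110
  6 = 110
  4 = 100
  7 = 111
Concatenate: 010 110 110 100 111
= 010110110100111


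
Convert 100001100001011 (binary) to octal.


Group into 3-bit groups: 100001100001011
  100 = 4
  001 = 1
  100 = 4
  001 = 1
  011 = 3
= 0o41413


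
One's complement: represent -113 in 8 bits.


Original: 01110001
Invert all bits:
  bit 0: 0 → 1
  bit 1: 1 → 0
  bit 2: 1 → 0
  bit 3: 1 → 0
  bit 4: 0 → 1
  bit 5: 0 → 1
  bit 6: 0 → 1
  bit 7: 1 → 0
= 10001110


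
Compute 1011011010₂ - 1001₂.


Align and subtract column by column (LSB to MSB, borrowing when needed):
  1011011010
- 0000001001
  ----------
  col 0: (0 - 0 borrow-in) - 1 → borrow from next column: (0+2) - 1 = 1, borrow out 1
  col 1: (1 - 1 borrow-in) - 0 → 0 - 0 = 0, borrow out 0
  col 2: (0 - 0 borrow-in) - 0 → 0 - 0 = 0, borrow out 0
  col 3: (1 - 0 borrow-in) - 1 → 1 - 1 = 0, borrow out 0
  col 4: (1 - 0 borrow-in) - 0 → 1 - 0 = 1, borrow out 0
  col 5: (0 - 0 borrow-in) - 0 → 0 - 0 = 0, borrow out 0
  col 6: (1 - 0 borrow-in) - 0 → 1 - 0 = 1, borrow out 0
  col 7: (1 - 0 borrow-in) - 0 → 1 - 0 = 1, borrow out 0
  col 8: (0 - 0 borrow-in) - 0 → 0 - 0 = 0, borrow out 0
  col 9: (1 - 0 borrow-in) - 0 → 1 - 0 = 1, borrow out 0
Reading bits MSB→LSB: 1011010001
Strip leading zeros: 1011010001
= 1011010001


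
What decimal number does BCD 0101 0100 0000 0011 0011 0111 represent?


Each 4-bit group → digit:
  0101 → 5
  0100 → 4
  0000 → 0
  0011 → 3
  0011 → 3
  0111 → 7
= 540337


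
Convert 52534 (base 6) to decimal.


Positional values (base 6):
  4 × 6^0 = 4 × 1 = 4
  3 × 6^1 = 3 × 6 = 18
  5 × 6^2 = 5 × 36 = 180
  2 × 6^3 = 2 × 216 = 432
  5 × 6^4 = 5 × 1296 = 6480
Sum = 4 + 18 + 180 + 432 + 6480
= 7114


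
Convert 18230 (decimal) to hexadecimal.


Divide by 16 repeatedly:
18230 ÷ 16 = 1139 remainder 6 (6)
1139 ÷ 16 = 71 remainder 3 (3)
71 ÷ 16 = 4 remainder 7 (7)
4 ÷ 16 = 0 remainder 4 (4)
Reading remainders bottom-up:
= 0x4736


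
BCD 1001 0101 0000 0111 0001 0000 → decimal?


Each 4-bit group → digit:
  1001 → 9
  0101 → 5
  0000 → 0
  0111 → 7
  0001 → 1
  0000 → 0
= 950710


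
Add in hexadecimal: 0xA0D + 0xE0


Align and add column by column (LSB to MSB, each column mod 16 with carry):
  0A0D
+ 00E0
  ----
  col 0: D(13) + 0(0) + 0 (carry in) = 13 → D(13), carry out 0
  col 1: 0(0) + E(14) + 0 (carry in) = 14 → E(14), carry out 0
  col 2: A(10) + 0(0) + 0 (carry in) = 10 → A(10), carry out 0
  col 3: 0(0) + 0(0) + 0 (carry in) = 0 → 0(0), carry out 0
Reading digits MSB→LSB: 0AED
Strip leading zeros: AED
= 0xAED


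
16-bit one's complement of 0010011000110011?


Original: 0010011000110011
Invert all bits:
  bit 0: 0 → 1
  bit 1: 0 → 1
  bit 2: 1 → 0
  bit 3: 0 → 1
  bit 4: 0 → 1
  bit 5: 1 → 0
  bit 6: 1 → 0
  bit 7: 0 → 1
  bit 8: 0 → 1
  bit 9: 0 → 1
  bit 10: 1 → 0
  bit 11: 1 → 0
  bit 12: 0 → 1
  bit 13: 0 → 1
  bit 14: 1 → 0
  bit 15: 1 → 0
= 1101100111001100


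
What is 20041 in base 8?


Divide by 8 repeatedly:
20041 ÷ 8 = 2505 remainder 1
2505 ÷ 8 = 313 remainder 1
313 ÷ 8 = 39 remainder 1
39 ÷ 8 = 4 remainder 7
4 ÷ 8 = 0 remainder 4
Reading remainders bottom-up:
= 0o47111


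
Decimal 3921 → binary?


Divide by 2 repeatedly:
3921 ÷ 2 = 1960 remainder 1
1960 ÷ 2 = 980 remainder 0
980 ÷ 2 = 490 remainder 0
490 ÷ 2 = 245 remainder 0
245 ÷ 2 = 122 remainder 1
122 ÷ 2 = 61 remainder 0
61 ÷ 2 = 30 remainder 1
30 ÷ 2 = 15 remainder 0
15 ÷ 2 = 7 remainder 1
7 ÷ 2 = 3 remainder 1
3 ÷ 2 = 1 remainder 1
1 ÷ 2 = 0 remainder 1
Reading remainders bottom-up:
= 111101010001


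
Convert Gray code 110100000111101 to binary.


Gray code: 110100000111101
MSB stays the same: 1
Each subsequent bit = prev_binary XOR current_gray:
  B[1] = 1 XOR 1 = 0
  B[2] = 0 XOR 0 = 0
  B[3] = 0 XOR 1 = 1
  B[4] = 1 XOR 0 = 1
  B[5] = 1 XOR 0 = 1
  B[6] = 1 XOR 0 = 1
  B[7] = 1 XOR 0 = 1
  B[8] = 1 XOR 0 = 1
  B[9] = 1 XOR 1 = 0
  B[10] = 0 XOR 1 = 1
  B[11] = 1 XOR 1 = 0
  B[12] = 0 XOR 1 = 1
  B[13] = 1 XOR 0 = 1
  B[14] = 1 XOR 1 = 0
= 100111111010110 (20438 decimal)


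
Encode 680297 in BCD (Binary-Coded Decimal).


Each digit → 4-bit binary:
  6 → 0110
  8 → 1000
  0 → 0000
  2 → 0010
  9 → 1001
  7 → 0111
= 0110 1000 0000 0010 1001 0111


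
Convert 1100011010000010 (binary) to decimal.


Positional values:
Bit 1: 1 × 2^1 = 2
Bit 7: 1 × 2^7 = 128
Bit 9: 1 × 2^9 = 512
Bit 10: 1 × 2^10 = 1024
Bit 14: 1 × 2^14 = 16384
Bit 15: 1 × 2^15 = 32768
Sum = 2 + 128 + 512 + 1024 + 16384 + 32768
= 50818


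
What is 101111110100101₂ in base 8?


Group into 3-bit groups: 101111110100101
  101 = 5
  111 = 7
  110 = 6
  100 = 4
  101 = 5
= 0o57645


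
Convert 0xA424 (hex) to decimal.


Positional values:
Position 0: 4 × 16^0 = 4 × 1 = 4
Position 1: 2 × 16^1 = 2 × 16 = 32
Position 2: 4 × 16^2 = 4 × 256 = 1024
Position 3: A × 16^3 = 10 × 4096 = 40960
Sum = 4 + 32 + 1024 + 40960
= 42020


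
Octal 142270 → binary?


Each octal digit → 3 binary bits:
  1 = 001
  4 = 100
  2 = 010
  2 = 010
  7 = 111
  0 = 000
Concatenate: 001 100 010 010 111 000
= 001100010010111000


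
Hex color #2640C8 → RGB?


Hex: #2640C8
R = 26₁₆ = 38
G = 40₁₆ = 64
B = C8₁₆ = 200
= RGB(38, 64, 200)


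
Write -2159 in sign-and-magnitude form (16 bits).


Sign bit: 1 (negative)
Magnitude: 2159 = 000100001101111
= 1000100001101111


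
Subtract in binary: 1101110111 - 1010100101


Align and subtract column by column (LSB to MSB, borrowing when needed):
  1101110111
- 1010100101
  ----------
  col 0: (1 - 0 borrow-in) - 1 → 1 - 1 = 0, borrow out 0
  col 1: (1 - 0 borrow-in) - 0 → 1 - 0 = 1, borrow out 0
  col 2: (1 - 0 borrow-in) - 1 → 1 - 1 = 0, borrow out 0
  col 3: (0 - 0 borrow-in) - 0 → 0 - 0 = 0, borrow out 0
  col 4: (1 - 0 borrow-in) - 0 → 1 - 0 = 1, borrow out 0
  col 5: (1 - 0 borrow-in) - 1 → 1 - 1 = 0, borrow out 0
  col 6: (1 - 0 borrow-in) - 0 → 1 - 0 = 1, borrow out 0
  col 7: (0 - 0 borrow-in) - 1 → borrow from next column: (0+2) - 1 = 1, borrow out 1
  col 8: (1 - 1 borrow-in) - 0 → 0 - 0 = 0, borrow out 0
  col 9: (1 - 0 borrow-in) - 1 → 1 - 1 = 0, borrow out 0
Reading bits MSB→LSB: 0011010010
Strip leading zeros: 11010010
= 11010010


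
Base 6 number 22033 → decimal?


Positional values (base 6):
  3 × 6^0 = 3 × 1 = 3
  3 × 6^1 = 3 × 6 = 18
  0 × 6^2 = 0 × 36 = 0
  2 × 6^3 = 2 × 216 = 432
  2 × 6^4 = 2 × 1296 = 2592
Sum = 3 + 18 + 0 + 432 + 2592
= 3045


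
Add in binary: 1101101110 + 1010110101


Align and add column by column (LSB to MSB, carry propagating):
  01101101110
+ 01010110101
  -----------
  col 0: 0 + 1 + 0 (carry in) = 1 → bit 1, carry out 0
  col 1: 1 + 0 + 0 (carry in) = 1 → bit 1, carry out 0
  col 2: 1 + 1 + 0 (carry in) = 2 → bit 0, carry out 1
  col 3: 1 + 0 + 1 (carry in) = 2 → bit 0, carry out 1
  col 4: 0 + 1 + 1 (carry in) = 2 → bit 0, carry out 1
  col 5: 1 + 1 + 1 (carry in) = 3 → bit 1, carry out 1
  col 6: 1 + 0 + 1 (carry in) = 2 → bit 0, carry out 1
  col 7: 0 + 1 + 1 (carry in) = 2 → bit 0, carry out 1
  col 8: 1 + 0 + 1 (carry in) = 2 → bit 0, carry out 1
  col 9: 1 + 1 + 1 (carry in) = 3 → bit 1, carry out 1
  col 10: 0 + 0 + 1 (carry in) = 1 → bit 1, carry out 0
Reading bits MSB→LSB: 11000100011
Strip leading zeros: 11000100011
= 11000100011
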